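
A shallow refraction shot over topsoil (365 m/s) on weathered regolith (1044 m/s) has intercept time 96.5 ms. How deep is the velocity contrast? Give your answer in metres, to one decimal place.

h = tᵢ·V₁·V₂ / (2·√(V₂²−V₁²)).
√(V₂²−V₁²) = √(1044² − 365²) = 978.1 m/s.
h = 0.0965 s × 365 × 1044 / (2 × 978.1) = 18.80 m.

18.8 m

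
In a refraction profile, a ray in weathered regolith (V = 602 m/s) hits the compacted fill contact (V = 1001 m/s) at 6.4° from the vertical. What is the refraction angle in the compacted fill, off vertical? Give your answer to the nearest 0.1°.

10.7°

sin θ₁/V₁ = sin θ₂/V₂ ⇒ sin θ₂ = 1001·sin 6.4°/602 = 1001·0.1115/602 = 0.1853.
θ₂ = arcsin 0.1853 = 10.68° from the normal.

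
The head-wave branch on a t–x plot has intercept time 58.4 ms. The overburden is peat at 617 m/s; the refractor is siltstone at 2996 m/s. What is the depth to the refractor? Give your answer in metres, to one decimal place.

h = tᵢ·V₁·V₂ / (2·√(V₂²−V₁²)).
√(V₂²−V₁²) = √(2996² − 617²) = 2931.8 m/s.
h = 0.0584 s × 617 × 2996 / (2 × 2931.8) = 18.41 m.

18.4 m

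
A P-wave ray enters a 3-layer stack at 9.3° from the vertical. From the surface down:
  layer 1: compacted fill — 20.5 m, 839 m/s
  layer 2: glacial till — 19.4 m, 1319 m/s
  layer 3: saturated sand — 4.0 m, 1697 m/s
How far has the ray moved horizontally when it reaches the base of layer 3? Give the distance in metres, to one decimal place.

Apply Snell's law at each interface; in layer i the horizontal offset is hᵢ·tan θᵢ.
Layer 1: θ = 9.30°; offset = 20.5·tan 9.30° = 3.357 m.
Layer 2: sin θ = 1319·sin 9.3°/839 = 0.2541, θ = 14.72°; offset = 19.4·tan 14.72° = 5.096 m.
Layer 3: sin θ = 1697·sin 9.3°/839 = 0.3269, θ = 19.08°; offset = 4.0·tan 19.08° = 1.383 m.
Summing the layer offsets gives 9.836 m.

9.8 m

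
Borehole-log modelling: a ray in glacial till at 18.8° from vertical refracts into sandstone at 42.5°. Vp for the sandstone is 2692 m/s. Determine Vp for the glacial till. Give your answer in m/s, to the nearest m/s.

Snell's law: sin 18.8°/V₁ = sin 42.5°/V₂.
V₁ = V₂·sin 18.8°/sin 42.5° = 2692 × 0.4770 = 1284.12 m/s.

1284 m/s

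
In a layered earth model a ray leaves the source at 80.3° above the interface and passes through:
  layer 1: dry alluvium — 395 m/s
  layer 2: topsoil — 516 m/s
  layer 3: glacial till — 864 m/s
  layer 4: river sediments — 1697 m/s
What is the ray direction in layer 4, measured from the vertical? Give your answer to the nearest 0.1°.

From the normal: θ₁ = 90° − 80.3° = 9.7°.
Snell's law across each interface conserves sin θ / V, so sin θ_4 = V_4·sin θ₁/V₁.
sin θ_4 = 1697 × sin 9.7° / 395 = 0.7239.
θ_4 = 46.37° from the vertical.

46.4°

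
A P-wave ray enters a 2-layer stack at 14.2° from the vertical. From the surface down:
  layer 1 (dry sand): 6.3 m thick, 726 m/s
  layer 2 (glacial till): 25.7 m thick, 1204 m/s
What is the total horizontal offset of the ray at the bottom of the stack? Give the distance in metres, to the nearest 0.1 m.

p = sin θ₁/V₁ = sin 14.2°/726 = 3.3789e-04 s/m is conserved through the stack.
Layer 1: θ = 14.20°; offset = 6.3·tan 14.20° = 1.594 m.
Layer 2: sin θ = p·1204 = 0.4068 → θ = 24.01°; offset = 25.7·tan 24.01° = 11.445 m.
Total horizontal offset = 13.039 m.

13.0 m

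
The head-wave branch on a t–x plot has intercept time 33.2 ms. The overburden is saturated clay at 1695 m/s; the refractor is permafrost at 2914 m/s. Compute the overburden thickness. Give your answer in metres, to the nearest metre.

h = tᵢ·V₁·V₂ / (2·√(V₂²−V₁²)).
√(V₂²−V₁²) = √(2914² − 1695²) = 2370.3 m/s.
h = 0.0332 s × 1695 × 2914 / (2 × 2370.3) = 34.59 m.

35 m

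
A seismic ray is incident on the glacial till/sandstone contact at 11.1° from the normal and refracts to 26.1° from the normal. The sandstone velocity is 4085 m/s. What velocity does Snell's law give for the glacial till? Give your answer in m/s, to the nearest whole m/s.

sin 11.1° = 0.1925; sin 26.1° = 0.4399.
V₁ = V₂·(sin θ₁/sin θ₂) = 4085·(0.1925/0.4399) = 1787.64 m/s.

1788 m/s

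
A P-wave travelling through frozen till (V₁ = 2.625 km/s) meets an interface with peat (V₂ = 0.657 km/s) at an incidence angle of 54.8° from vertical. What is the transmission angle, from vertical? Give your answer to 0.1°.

sin θ₁/V₁ = sin θ₂/V₂ ⇒ sin θ₂ = 0.657·sin 54.8°/2.625 = 0.657·0.8171/2.625 = 0.2045.
θ₂ = sin⁻¹(0.2045) = 11.80° (from vertical).

11.8°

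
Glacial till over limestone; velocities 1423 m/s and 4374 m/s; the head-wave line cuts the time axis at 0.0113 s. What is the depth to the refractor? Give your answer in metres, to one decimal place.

h = tᵢ·V₁·V₂ / (2·√(V₂²−V₁²)).
√(V₂²−V₁²) = √(4374² − 1423²) = 4136.1 m/s.
h = 0.0113 s × 1423 × 4374 / (2 × 4136.1) = 8.50 m.

8.5 m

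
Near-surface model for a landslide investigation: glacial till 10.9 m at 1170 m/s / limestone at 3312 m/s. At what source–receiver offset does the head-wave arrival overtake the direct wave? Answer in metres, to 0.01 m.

θ_c = arcsin(1170/3312) = 20.69°, so cos θ_c = 0.9355 and tᵢ = 2h cos θ_c/V₁ = 0.0174 s.
At crossover x/V₁ = x/V₂ + tᵢ ⇒ x = tᵢ/(1/V₁ − 1/V₂) = 0.01743/(8.5470e-04 − 3.0193e-04) = 31.53 m.

31.53 m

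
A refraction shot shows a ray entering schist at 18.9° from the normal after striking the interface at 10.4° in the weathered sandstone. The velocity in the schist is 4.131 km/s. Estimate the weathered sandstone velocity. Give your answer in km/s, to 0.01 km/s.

Snell's law: sin 10.4°/V₁ = sin 18.9°/V₂.
V₁ = V₂·sin 10.4°/sin 18.9° = 4.131 × 0.5573 = 2.30 km/s.

2.30 km/s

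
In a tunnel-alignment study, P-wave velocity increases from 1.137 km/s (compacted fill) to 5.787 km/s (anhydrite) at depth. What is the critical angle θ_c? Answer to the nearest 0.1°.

11.3°

At critical incidence the refracted ray runs along the interface (θ₂ = 90°), so sin θ_c = V₁/V₂.
θ_c = arcsin(1.137/5.787) = arcsin 0.1965 = 11.33°.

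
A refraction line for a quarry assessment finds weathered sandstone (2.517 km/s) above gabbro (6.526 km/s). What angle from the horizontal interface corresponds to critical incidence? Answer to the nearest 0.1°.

67.3°

At critical incidence the refracted ray runs along the interface (θ₂ = 90°), so sin θ_c = V₁/V₂.
θ_c = arcsin(2.517/6.526) = arcsin 0.3857 = 22.69°.
Measured from the interface: 90° − 22.69° = 67.31°.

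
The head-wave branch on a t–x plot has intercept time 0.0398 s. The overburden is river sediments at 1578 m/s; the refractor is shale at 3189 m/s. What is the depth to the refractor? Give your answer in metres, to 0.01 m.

θ_c = arcsin(1578/3189) = 29.66°; cos θ_c = 0.8690.
tᵢ = 2h cos θ_c/V₁ ⇒ h = tᵢ·V₁/(2 cos θ_c) = 0.0398·1578/(2·0.8690) = 36.14 m.

36.14 m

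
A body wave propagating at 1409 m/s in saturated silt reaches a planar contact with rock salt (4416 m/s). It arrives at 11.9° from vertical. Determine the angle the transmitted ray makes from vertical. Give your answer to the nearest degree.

40°

Snell's law: sin θ₂ = (V₂/V₁)·sin θ₁ = (4416/1409)·sin 11.9° = 0.6463.
θ₂ = sin⁻¹(0.6463) = 40.26° (from vertical).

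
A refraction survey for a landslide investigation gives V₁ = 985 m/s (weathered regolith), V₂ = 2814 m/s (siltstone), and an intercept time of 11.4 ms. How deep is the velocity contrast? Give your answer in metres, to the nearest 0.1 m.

h = tᵢ·V₁·V₂ / (2·√(V₂²−V₁²)).
√(V₂²−V₁²) = √(2814² − 985²) = 2636.0 m/s.
h = 0.0114 s × 985 × 2814 / (2 × 2636.0) = 5.99 m.

6.0 m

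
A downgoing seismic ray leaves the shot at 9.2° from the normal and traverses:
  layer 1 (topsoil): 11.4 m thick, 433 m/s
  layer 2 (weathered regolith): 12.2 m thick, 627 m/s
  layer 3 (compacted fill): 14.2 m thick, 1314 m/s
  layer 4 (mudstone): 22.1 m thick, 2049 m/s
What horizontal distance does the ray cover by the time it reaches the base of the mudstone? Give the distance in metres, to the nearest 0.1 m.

38.2 m

Apply Snell's law at each interface; in layer i the horizontal offset is hᵢ·tan θᵢ.
Layer 1: θ = 9.20°; offset = 11.4·tan 9.20° = 1.846 m.
Layer 2: sin θ = 627·sin 9.2°/433 = 0.2315, θ = 13.39°; offset = 12.2·tan 13.39° = 2.903 m.
Layer 3: sin θ = 1314·sin 9.2°/433 = 0.4852, θ = 29.02°; offset = 14.2·tan 29.02° = 7.879 m.
Layer 4: sin θ = 2049·sin 9.2°/433 = 0.7566, θ = 49.16°; offset = 22.1·tan 49.16° = 25.570 m.
Total horizontal offset = 38.199 m.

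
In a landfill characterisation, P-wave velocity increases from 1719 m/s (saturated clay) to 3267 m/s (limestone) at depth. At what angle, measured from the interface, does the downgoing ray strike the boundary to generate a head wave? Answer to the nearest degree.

58°

At critical incidence the refracted ray runs along the interface (θ₂ = 90°), so sin θ_c = V₁/V₂.
θ_c = arcsin(1719/3267) = arcsin 0.5262 = 31.75°.
Measured from the interface: 90° − 31.75° = 58.25°.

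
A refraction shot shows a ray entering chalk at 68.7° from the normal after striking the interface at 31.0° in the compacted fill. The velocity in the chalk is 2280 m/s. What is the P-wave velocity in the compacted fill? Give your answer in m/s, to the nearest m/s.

1260 m/s

Snell's law: sin 31.0°/V₁ = sin 68.7°/V₂.
V₁ = V₂·sin 31.0°/sin 68.7° = 2280 × 0.5528 = 1260.38 m/s.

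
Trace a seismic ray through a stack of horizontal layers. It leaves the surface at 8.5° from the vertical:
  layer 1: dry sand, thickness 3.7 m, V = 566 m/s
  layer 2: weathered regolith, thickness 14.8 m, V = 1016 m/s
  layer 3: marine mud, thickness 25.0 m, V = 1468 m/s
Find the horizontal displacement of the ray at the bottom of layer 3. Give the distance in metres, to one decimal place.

Apply Snell's law at each interface; in layer i the horizontal offset is hᵢ·tan θᵢ.
Layer 1: θ = 8.50°; offset = 3.7·tan 8.50° = 0.553 m.
Layer 2: sin θ = 1016·sin 8.5°/566 = 0.2653, θ = 15.39°; offset = 14.8·tan 15.39° = 4.073 m.
Layer 3: sin θ = 1468·sin 8.5°/566 = 0.3834, θ = 22.54°; offset = 25.0·tan 22.54° = 10.377 m.
Σ offsets = 15.003 m.

15.0 m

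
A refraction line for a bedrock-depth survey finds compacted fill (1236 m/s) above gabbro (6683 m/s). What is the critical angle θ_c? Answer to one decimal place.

At critical incidence the refracted ray runs along the interface (θ₂ = 90°), so sin θ_c = V₁/V₂.
θ_c = arcsin(1236/6683) = arcsin 0.1849 = 10.66°.

10.7°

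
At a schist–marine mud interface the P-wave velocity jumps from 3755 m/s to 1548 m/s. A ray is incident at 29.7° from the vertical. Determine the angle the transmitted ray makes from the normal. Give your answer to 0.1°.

11.8°

sin θ₁/V₁ = sin θ₂/V₂ ⇒ sin θ₂ = 1548·sin 29.7°/3755 = 1548·0.4955/3755 = 0.2043.
θ₂ = arcsin 0.2043 = 11.79° from the normal.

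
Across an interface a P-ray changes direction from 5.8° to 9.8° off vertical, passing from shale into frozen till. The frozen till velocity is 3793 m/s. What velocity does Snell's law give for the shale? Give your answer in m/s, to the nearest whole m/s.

sin 5.8° = 0.1011; sin 9.8° = 0.1702.
V₁ = V₂·(sin θ₁/sin θ₂) = 3793·(0.1011/0.1702) = 2251.97 m/s.

2252 m/s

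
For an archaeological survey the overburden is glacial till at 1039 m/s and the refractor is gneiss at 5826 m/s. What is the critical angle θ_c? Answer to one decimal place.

Critical incidence: sin θ_c = V₁/V₂ = 1039/5826 = 0.1783.
θ_c = arcsin 0.1783 = 10.27°.

10.3°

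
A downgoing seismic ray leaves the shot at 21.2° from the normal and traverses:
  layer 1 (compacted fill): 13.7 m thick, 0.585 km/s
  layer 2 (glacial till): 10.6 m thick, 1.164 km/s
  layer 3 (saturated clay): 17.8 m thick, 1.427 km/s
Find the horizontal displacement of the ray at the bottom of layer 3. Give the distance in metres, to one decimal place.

Apply Snell's law at each interface; in layer i the horizontal offset is hᵢ·tan θᵢ.
Layer 1: θ = 21.20°; offset = 13.7·tan 21.20° = 5.314 m.
Layer 2: sin θ = 1.164·sin 21.2°/0.585 = 0.7195, θ = 46.02°; offset = 10.6·tan 46.02° = 10.983 m.
Layer 3: sin θ = 1.427·sin 21.2°/0.585 = 0.8821, θ = 61.90°; offset = 17.8·tan 61.90° = 33.335 m.
Summing the layer offsets gives 49.632 m.

49.6 m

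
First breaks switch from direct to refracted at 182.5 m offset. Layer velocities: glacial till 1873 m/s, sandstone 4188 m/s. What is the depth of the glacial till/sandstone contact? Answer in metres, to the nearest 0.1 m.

x_cross = 2h·√((V₂+V₁)/(V₂−V₁)) → h = x_cross / (2·√((V₂+V₁)/(V₂−V₁))).
√((V₂+V₁)/(V₂−V₁)) = √((4188+1873)/(4188−1873)) = 1.6181.
h = 182.5 / (2·1.6181) = 56.39 m.

56.4 m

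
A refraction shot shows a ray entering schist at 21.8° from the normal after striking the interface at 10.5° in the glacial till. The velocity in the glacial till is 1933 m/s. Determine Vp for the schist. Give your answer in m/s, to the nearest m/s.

Snell's law: sin 10.5°/V₁ = sin 21.8°/V₂.
V₂ = V₁·sin 21.8°/sin 10.5° = 1933 × 2.0378 = 3939.16 m/s.

3939 m/s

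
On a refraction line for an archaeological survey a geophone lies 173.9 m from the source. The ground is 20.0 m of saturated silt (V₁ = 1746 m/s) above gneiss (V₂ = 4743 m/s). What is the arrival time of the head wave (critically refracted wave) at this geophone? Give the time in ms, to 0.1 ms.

58.0 ms

t = x/V₂ + 2h·√(V₂²−V₁²)/(V₁V₂).
√(V₂²−V₁²) = √(4743²−1746²) = 4409.9 m/s; delay term = 2·20.0·4409.9/(1746·4743) = 0.02130 s.
t = 173.9/4743 + 0.02130 = 0.05797 s.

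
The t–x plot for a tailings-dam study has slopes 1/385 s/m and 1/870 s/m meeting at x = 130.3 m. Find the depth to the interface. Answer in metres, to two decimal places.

h = (x_cross/2)·√((V₂−V₁)/(V₂+V₁)).
(V₂−V₁)/(V₂+V₁) = (870−385)/(870+385) = 0.3865; √ = 0.6217.
h = (130.3/2)·0.6217 = 40.50 m.

40.50 m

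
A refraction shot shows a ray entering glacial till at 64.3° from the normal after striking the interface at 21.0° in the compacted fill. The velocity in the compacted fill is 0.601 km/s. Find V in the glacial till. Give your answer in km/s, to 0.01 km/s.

sin 21.0° = 0.3584; sin 64.3° = 0.9011.
V₂ = V₁·(sin θ₂/sin θ₁) = 0.601·(0.9011/0.3584) = 1.51 km/s.

1.51 km/s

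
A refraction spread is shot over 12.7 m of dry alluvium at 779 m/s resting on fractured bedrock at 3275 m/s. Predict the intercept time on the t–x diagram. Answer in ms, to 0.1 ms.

θ_c = arcsin(V₁/V₂) = arcsin(779/3275) = 13.76°; cos θ_c = 0.9713.
tᵢ = 2h·cos θ_c / V₁ = 2·12.7·0.9713 / 779 = 0.03167 s.

31.7 ms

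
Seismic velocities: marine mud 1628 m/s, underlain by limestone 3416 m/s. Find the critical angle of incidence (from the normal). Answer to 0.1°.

28.5°

Critical incidence: sin θ_c = V₁/V₂ = 1628/3416 = 0.4766.
θ_c = arcsin 0.4766 = 28.46°.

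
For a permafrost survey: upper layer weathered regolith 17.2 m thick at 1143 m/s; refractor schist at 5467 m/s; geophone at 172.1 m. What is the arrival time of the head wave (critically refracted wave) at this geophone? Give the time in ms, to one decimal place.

t = x/V₂ + 2h·√(V₂²−V₁²)/(V₁V₂).
√(V₂²−V₁²) = √(5467²−1143²) = 5346.2 m/s; delay term = 2·17.2·5346.2/(1143·5467) = 0.02943 s.
t = 172.1/5467 + 0.02943 = 0.06091 s.

60.9 ms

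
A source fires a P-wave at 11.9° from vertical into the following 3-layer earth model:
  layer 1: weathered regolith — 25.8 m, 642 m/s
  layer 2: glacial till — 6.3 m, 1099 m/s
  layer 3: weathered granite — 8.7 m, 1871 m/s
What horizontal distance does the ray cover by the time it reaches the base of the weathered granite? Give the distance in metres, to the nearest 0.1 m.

14.4 m

Ray parameter p = sin 11.9° / 642 m/s = 3.2119e-04 s/m.
Layer 1: θ = 11.90°; offset = 25.8·tan 11.90° = 5.437 m.
Layer 2: sin θ = p·1099 = 0.3530 → θ = 20.67°; offset = 6.3·tan 20.67° = 2.377 m.
Layer 3: sin θ = p·1871 = 0.6009 → θ = 36.94°; offset = 8.7·tan 36.94° = 6.541 m.
Summing the layer offsets gives 14.355 m.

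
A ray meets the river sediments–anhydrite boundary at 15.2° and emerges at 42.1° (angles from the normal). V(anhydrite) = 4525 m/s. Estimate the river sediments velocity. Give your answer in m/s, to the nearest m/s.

1770 m/s

Snell's law: sin 15.2°/V₁ = sin 42.1°/V₂.
V₁ = V₂·sin 15.2°/sin 42.1° = 4525 × 0.3911 = 1769.63 m/s.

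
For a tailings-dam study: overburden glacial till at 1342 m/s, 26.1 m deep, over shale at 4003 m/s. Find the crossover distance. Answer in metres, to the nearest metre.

74 m

x_cross = 2h·√((V₂+V₁)/(V₂−V₁)).
(V₂+V₁)/(V₂−V₁) = (4003+1342)/(4003−1342) = 2.0086; √ = 1.4173.
x_cross = 2·26.1·1.4173 = 73.98 m.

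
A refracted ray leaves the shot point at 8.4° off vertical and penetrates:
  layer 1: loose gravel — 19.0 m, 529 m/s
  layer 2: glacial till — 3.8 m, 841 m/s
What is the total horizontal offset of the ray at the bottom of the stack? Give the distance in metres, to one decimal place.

p = sin θ₁/V₁ = sin 8.4°/529 = 2.7615e-04 s/m is conserved through the stack.
Layer 1: θ = 8.40°; offset = 19.0·tan 8.40° = 2.806 m.
Layer 2: sin θ = p·841 = 0.2322 → θ = 13.43°; offset = 3.8·tan 13.43° = 0.907 m.
Summing the layer offsets gives 3.713 m.

3.7 m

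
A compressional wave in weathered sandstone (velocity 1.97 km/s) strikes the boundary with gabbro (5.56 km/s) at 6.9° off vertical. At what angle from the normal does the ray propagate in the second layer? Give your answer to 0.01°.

Snell's law: sin θ₂ = (V₂/V₁)·sin θ₁ = (5.56/1.97)·sin 6.9° = 0.3391.
θ₂ = sin⁻¹(0.3391) = 19.82° (from vertical).

19.82°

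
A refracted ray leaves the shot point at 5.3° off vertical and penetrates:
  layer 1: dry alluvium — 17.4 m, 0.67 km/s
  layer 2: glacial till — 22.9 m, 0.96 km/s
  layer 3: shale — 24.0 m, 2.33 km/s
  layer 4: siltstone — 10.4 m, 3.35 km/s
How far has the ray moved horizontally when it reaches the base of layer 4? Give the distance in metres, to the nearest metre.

Apply Snell's law at each interface; in layer i the horizontal offset is hᵢ·tan θᵢ.
Layer 1: θ = 5.30°; offset = 17.4·tan 5.30° = 1.614 m.
Layer 2: sin θ = 0.96·sin 5.3°/0.67 = 0.1324, θ = 7.61°; offset = 22.9·tan 7.61° = 3.058 m.
Layer 3: sin θ = 2.33·sin 5.3°/0.67 = 0.3212, θ = 18.74°; offset = 24.0·tan 18.74° = 8.141 m.
Layer 4: sin θ = 3.35·sin 5.3°/0.67 = 0.4619, θ = 27.51°; offset = 10.4·tan 27.51° = 5.415 m.
Summing the layer offsets gives 18.228 m.

18 m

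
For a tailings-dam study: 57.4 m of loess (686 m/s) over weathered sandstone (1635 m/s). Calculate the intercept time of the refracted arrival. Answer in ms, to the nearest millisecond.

tᵢ = 2h·√(V₂²−V₁²)/(V₁V₂).
√(V₂²−V₁²) = √(1635²−686²) = 1484.1 m/s.
tᵢ = 2·57.4·1484.1/(686·1635) = 0.15190 s.

152 ms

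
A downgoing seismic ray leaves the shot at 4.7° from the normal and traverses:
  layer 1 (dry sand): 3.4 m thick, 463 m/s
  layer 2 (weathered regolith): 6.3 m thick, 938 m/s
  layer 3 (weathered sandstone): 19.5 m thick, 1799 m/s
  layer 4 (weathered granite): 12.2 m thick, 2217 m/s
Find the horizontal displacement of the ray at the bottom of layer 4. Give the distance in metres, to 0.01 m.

13.09 m

Ray parameter p = sin 4.7° / 463 m/s = 1.7697e-04 s/m.
Layer 1: θ = 4.70°; offset = 3.4·tan 4.70° = 0.2795 m.
Layer 2: sin θ = p·938 = 0.1660 → θ = 9.56°; offset = 6.3·tan 9.56° = 1.0605 m.
Layer 3: sin θ = p·1799 = 0.3184 → θ = 18.56°; offset = 19.5·tan 18.56° = 6.5491 m.
Layer 4: sin θ = p·2217 = 0.3923 → θ = 23.10°; offset = 12.2·tan 23.10° = 5.2039 m.
Summing the layer offsets gives 13.0931 m.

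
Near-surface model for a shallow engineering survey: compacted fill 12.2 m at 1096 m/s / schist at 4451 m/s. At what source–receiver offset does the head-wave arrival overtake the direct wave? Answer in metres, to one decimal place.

θ_c = arcsin(1096/4451) = 14.25°, so cos θ_c = 0.9692 and tᵢ = 2h cos θ_c/V₁ = 0.0216 s.
At crossover x/V₁ = x/V₂ + tᵢ ⇒ x = tᵢ/(1/V₁ − 1/V₂) = 0.02158/(9.1241e-04 − 2.2467e-04) = 31.37 m.

31.4 m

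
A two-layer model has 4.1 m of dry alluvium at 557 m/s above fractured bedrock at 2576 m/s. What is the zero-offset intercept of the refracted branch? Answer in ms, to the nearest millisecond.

14 ms

tᵢ = 2h·√(V₂²−V₁²)/(V₁V₂).
√(V₂²−V₁²) = √(2576²−557²) = 2515.1 m/s.
tᵢ = 2·4.1·2515.1/(557·2576) = 0.01437 s.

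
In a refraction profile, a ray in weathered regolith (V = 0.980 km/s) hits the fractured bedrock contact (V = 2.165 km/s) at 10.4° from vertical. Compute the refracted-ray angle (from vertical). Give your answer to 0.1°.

Snell's law: sin θ₂ = (V₂/V₁)·sin θ₁ = (2.165/0.980)·sin 10.4° = 0.3988.
θ₂ = sin⁻¹(0.3988) = 23.50° (from vertical).

23.5°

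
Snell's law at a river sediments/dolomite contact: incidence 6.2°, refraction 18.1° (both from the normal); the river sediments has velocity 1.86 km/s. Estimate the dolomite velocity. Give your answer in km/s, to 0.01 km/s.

5.35 km/s

Snell's law: sin 6.2°/V₁ = sin 18.1°/V₂.
V₂ = V₁·sin 18.1°/sin 6.2° = 1.86 × 2.8767 = 5.35 km/s.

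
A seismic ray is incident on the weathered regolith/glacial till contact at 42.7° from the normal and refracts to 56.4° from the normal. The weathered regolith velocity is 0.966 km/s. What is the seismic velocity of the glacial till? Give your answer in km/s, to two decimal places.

1.19 km/s

Snell's law: sin 42.7°/V₁ = sin 56.4°/V₂.
V₂ = V₁·sin 56.4°/sin 42.7° = 0.966 × 1.2282 = 1.19 km/s.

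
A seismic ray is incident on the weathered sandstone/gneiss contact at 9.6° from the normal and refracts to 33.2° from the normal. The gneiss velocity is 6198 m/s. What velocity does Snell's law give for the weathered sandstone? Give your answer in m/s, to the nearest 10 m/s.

1890 m/s

sin 9.6° = 0.1668; sin 33.2° = 0.5476.
V₁ = V₂·(sin θ₁/sin θ₂) = 6198·(0.1668/0.5476) = 1887.70 m/s.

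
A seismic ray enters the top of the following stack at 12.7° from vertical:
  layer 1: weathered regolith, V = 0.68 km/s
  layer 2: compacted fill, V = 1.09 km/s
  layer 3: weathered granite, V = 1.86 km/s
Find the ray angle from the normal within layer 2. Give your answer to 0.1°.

Snell's law across each interface conserves sin θ / V, so sin θ_2 = V_2·sin θ₁/V₁.
sin θ_2 = 1.09 × sin 12.7° / 0.68 = 0.3524.
θ_2 = arcsin 0.3524 = 20.63°.

20.6°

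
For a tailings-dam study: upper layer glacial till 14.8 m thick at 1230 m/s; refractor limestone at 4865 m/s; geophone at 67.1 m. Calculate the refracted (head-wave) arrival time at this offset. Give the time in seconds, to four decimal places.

0.0371 s

t = x/V₂ + 2h·√(V₂²−V₁²)/(V₁V₂).
√(V₂²−V₁²) = √(4865²−1230²) = 4706.9 m/s; delay term = 2·14.8·4706.9/(1230·4865) = 0.02328 s.
t = 67.1/4865 + 0.02328 = 0.03708 s.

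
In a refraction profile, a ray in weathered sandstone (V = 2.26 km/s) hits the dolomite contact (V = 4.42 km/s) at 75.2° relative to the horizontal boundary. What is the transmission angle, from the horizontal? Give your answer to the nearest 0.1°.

60.0°

Convert to the normal: θ₁ = 90° − 75.2° = 14.8°.
Snell's law: sin θ₂ = (V₂/V₁)·sin θ₁ = (4.42/2.26)·sin 14.8° = 0.4996.
θ₂ = sin⁻¹(0.4996) = 29.97° (from vertical).
From the interface: 90° − 29.97° = 60.03°.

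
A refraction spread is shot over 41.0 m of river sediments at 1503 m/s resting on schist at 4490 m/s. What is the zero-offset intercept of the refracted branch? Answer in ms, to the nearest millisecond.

θ_c = arcsin(V₁/V₂) = arcsin(1503/4490) = 19.56°; cos θ_c = 0.9423.
tᵢ = 2h·cos θ_c / V₁ = 2·41.0·0.9423 / 1503 = 0.05141 s.

51 ms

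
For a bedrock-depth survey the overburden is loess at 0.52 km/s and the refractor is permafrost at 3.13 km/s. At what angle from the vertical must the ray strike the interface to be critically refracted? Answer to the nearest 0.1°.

9.6°

At critical incidence the refracted ray runs along the interface (θ₂ = 90°), so sin θ_c = V₁/V₂.
θ_c = arcsin(0.52/3.13) = arcsin 0.1661 = 9.56°.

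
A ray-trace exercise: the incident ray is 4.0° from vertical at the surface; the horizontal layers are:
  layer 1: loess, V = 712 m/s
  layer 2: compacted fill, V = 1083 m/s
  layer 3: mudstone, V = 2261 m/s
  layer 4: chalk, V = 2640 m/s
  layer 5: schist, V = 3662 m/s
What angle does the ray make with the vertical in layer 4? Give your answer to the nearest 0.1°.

Snell's law across each interface conserves sin θ / V, so sin θ_4 = V_4·sin θ₁/V₁.
sin θ_4 = 2640 × sin 4.0° / 712 = 0.2586.
θ_4 = arcsin 0.2586 = 14.99°.

15.0°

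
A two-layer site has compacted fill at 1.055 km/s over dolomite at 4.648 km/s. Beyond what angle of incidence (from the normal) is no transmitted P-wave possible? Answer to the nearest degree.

13°

At critical incidence the refracted ray runs along the interface (θ₂ = 90°), so sin θ_c = V₁/V₂.
θ_c = arcsin(1.055/4.648) = arcsin 0.2270 = 13.12°.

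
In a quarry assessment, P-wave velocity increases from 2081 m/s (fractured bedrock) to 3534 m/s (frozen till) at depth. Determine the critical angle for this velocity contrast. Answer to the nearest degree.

At critical incidence the refracted ray runs along the interface (θ₂ = 90°), so sin θ_c = V₁/V₂.
θ_c = arcsin(2081/3534) = arcsin 0.5889 = 36.08°.

36°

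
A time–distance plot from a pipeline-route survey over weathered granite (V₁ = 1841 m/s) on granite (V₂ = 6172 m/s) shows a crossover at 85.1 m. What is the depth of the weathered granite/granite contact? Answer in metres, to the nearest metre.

h = (x_cross/2)·√((V₂−V₁)/(V₂+V₁)).
(V₂−V₁)/(V₂+V₁) = (6172−1841)/(6172+1841) = 0.5405; √ = 0.7352.
h = (85.1/2)·0.7352 = 31.28 m.

31 m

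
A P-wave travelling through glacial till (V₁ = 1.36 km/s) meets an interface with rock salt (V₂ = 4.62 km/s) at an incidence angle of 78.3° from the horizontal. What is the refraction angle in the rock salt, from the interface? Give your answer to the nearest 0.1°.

46.5°

Angle from the normal: 90° − 78.3° = 11.7°.
Snell's law: sin θ₂ = (V₂/V₁)·sin θ₁ = (4.62/1.36)·sin 11.7° = 0.6889.
θ₂ = sin⁻¹(0.6889) = 43.54° (from vertical).
From the interface: 90° − 43.54° = 46.46°.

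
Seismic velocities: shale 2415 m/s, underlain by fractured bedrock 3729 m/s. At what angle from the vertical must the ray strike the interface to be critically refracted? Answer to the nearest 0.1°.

40.4°

Critical incidence: sin θ_c = V₁/V₂ = 2415/3729 = 0.6476.
θ_c = arcsin 0.6476 = 40.36°.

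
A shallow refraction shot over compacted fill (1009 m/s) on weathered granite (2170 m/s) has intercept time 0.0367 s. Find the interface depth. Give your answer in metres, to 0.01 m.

20.91 m

h = tᵢ·V₁·V₂ / (2·√(V₂²−V₁²)).
√(V₂²−V₁²) = √(2170² − 1009²) = 1921.2 m/s.
h = 0.0367 s × 1009 × 2170 / (2 × 1921.2) = 20.91 m.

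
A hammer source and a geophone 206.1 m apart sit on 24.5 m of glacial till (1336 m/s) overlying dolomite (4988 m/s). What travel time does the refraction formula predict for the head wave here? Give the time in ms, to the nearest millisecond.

77 ms

t = x/V₂ + 2h·√(V₂²−V₁²)/(V₁V₂).
√(V₂²−V₁²) = √(4988²−1336²) = 4805.8 m/s; delay term = 2·24.5·4805.8/(1336·4988) = 0.03534 s.
t = 206.1/4988 + 0.03534 = 0.07666 s.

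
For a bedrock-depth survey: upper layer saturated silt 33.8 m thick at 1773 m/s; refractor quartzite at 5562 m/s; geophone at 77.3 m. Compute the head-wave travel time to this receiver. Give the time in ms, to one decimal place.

50.0 ms

t = x/V₂ + 2h·√(V₂²−V₁²)/(V₁V₂).
√(V₂²−V₁²) = √(5562²−1773²) = 5271.8 m/s; delay term = 2·33.8·5271.8/(1773·5562) = 0.03614 s.
t = 77.3/5562 + 0.03614 = 0.05004 s.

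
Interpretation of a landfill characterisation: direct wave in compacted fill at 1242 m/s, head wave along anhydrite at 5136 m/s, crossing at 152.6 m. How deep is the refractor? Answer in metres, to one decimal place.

h = (x_cross/2)·√((V₂−V₁)/(V₂+V₁)).
(V₂−V₁)/(V₂+V₁) = (5136−1242)/(5136+1242) = 0.6105; √ = 0.7814.
h = (152.6/2)·0.7814 = 59.62 m.

59.6 m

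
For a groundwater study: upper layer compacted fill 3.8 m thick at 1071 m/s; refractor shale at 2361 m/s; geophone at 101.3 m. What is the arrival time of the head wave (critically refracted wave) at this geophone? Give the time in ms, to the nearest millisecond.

49 ms

θ_c = arcsin(V₁/V₂) = arcsin(1071/2361) = 26.98°, cos θ_c = 0.8912.
Intercept time tᵢ = 2h cos θ_c / V₁ = 2·3.8·0.8912/1071 = 0.00632 s.
t = x/V₂ + tᵢ = 101.3/2361 + 0.00632 = 0.04923 s.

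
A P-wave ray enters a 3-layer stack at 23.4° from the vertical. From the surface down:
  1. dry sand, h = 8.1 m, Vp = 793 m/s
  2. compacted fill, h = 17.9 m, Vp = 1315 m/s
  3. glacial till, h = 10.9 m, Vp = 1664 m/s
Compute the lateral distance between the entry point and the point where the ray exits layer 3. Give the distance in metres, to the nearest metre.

36 m

p = sin θ₁/V₁ = sin 23.4°/793 = 5.0082e-04 s/m is conserved through the stack.
Layer 1: θ = 23.40°; offset = 8.1·tan 23.40° = 3.505 m.
Layer 2: sin θ = p·1315 = 0.6586 → θ = 41.19°; offset = 17.9·tan 41.19° = 15.665 m.
Layer 3: sin θ = p·1664 = 0.8334 → θ = 56.45°; offset = 10.9·tan 56.45° = 16.434 m.
Total horizontal offset = 35.605 m.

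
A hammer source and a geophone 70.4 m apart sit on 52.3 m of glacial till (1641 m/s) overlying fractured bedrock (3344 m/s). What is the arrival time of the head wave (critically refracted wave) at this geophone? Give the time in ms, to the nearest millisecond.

77 ms

t = x/V₂ + 2h·√(V₂²−V₁²)/(V₁V₂).
√(V₂²−V₁²) = √(3344²−1641²) = 2913.7 m/s; delay term = 2·52.3·2913.7/(1641·3344) = 0.05554 s.
t = 70.4/3344 + 0.05554 = 0.07659 s.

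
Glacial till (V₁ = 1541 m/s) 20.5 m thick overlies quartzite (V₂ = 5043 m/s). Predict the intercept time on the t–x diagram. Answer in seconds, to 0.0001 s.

θ_c = arcsin(V₁/V₂) = arcsin(1541/5043) = 17.79°; cos θ_c = 0.9522.
tᵢ = 2h·cos θ_c / V₁ = 2·20.5·0.9522 / 1541 = 0.02533 s.

0.0253 s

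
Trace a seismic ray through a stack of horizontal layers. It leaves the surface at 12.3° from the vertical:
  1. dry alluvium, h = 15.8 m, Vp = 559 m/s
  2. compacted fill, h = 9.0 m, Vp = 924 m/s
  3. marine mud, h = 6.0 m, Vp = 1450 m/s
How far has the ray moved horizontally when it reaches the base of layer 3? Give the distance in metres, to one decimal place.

Ray parameter p = sin 12.3° / 559 m/s = 3.8109e-04 s/m.
Layer 1: θ = 12.30°; offset = 15.8·tan 12.30° = 3.445 m.
Layer 2: sin θ = p·924 = 0.3521 → θ = 20.62°; offset = 9.0·tan 20.62° = 3.386 m.
Layer 3: sin θ = p·1450 = 0.5526 → θ = 33.54°; offset = 6.0·tan 33.54° = 3.978 m.
Σ offsets = 10.809 m.

10.8 m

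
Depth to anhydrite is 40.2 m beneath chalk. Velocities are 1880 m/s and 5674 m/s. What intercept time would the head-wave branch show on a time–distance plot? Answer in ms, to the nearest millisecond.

40 ms

θ_c = arcsin(V₁/V₂) = arcsin(1880/5674) = 19.35°; cos θ_c = 0.9435.
tᵢ = 2h·cos θ_c / V₁ = 2·40.2·0.9435 / 1880 = 0.04035 s.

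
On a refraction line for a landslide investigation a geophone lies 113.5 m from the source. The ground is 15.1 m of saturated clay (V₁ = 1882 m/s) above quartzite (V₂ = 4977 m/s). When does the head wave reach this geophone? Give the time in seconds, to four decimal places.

0.0377 s

t = x/V₂ + 2h·√(V₂²−V₁²)/(V₁V₂).
√(V₂²−V₁²) = √(4977²−1882²) = 4607.5 m/s; delay term = 2·15.1·4607.5/(1882·4977) = 0.01486 s.
t = 113.5/4977 + 0.01486 = 0.03766 s.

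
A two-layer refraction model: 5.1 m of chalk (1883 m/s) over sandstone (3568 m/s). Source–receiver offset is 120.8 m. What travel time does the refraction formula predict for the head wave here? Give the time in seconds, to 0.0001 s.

0.0385 s

t = x/V₂ + 2h·√(V₂²−V₁²)/(V₁V₂).
√(V₂²−V₁²) = √(3568²−1883²) = 3030.7 m/s; delay term = 2·5.1·3030.7/(1883·3568) = 0.00460 s.
t = 120.8/3568 + 0.00460 = 0.03846 s.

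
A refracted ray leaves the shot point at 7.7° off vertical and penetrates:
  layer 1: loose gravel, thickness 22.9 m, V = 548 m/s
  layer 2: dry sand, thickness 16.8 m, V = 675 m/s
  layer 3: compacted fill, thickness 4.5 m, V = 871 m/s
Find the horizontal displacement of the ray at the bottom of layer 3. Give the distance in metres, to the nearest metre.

7 m

Apply Snell's law at each interface; in layer i the horizontal offset is hᵢ·tan θᵢ.
Layer 1: θ = 7.70°; offset = 22.9·tan 7.70° = 3.096 m.
Layer 2: sin θ = 675·sin 7.7°/548 = 0.1650, θ = 9.50°; offset = 16.8·tan 9.50° = 2.811 m.
Layer 3: sin θ = 871·sin 7.7°/548 = 0.2130, θ = 12.30°; offset = 4.5·tan 12.30° = 0.981 m.
Σ offsets = 6.888 m.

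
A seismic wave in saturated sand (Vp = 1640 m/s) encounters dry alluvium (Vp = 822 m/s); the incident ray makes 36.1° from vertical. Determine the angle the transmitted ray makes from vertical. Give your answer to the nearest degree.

sin θ₁/V₁ = sin θ₂/V₂ ⇒ sin θ₂ = 822·sin 36.1°/1640 = 822·0.5892/1640 = 0.2953.
θ₂ = arcsin 0.2953 = 17.18° from the normal.

17°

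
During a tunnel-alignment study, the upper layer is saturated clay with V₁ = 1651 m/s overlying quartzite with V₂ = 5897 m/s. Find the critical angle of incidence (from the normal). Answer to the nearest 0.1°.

16.3°

At critical incidence the refracted ray runs along the interface (θ₂ = 90°), so sin θ_c = V₁/V₂.
θ_c = arcsin(1651/5897) = arcsin 0.2800 = 16.26°.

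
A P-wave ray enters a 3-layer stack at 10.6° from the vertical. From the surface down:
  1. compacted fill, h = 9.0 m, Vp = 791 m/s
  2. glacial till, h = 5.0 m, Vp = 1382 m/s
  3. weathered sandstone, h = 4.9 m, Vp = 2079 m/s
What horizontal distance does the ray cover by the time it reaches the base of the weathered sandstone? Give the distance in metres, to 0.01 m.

p = sin θ₁/V₁ = sin 10.6°/791 = 2.3256e-04 s/m is conserved through the stack.
Layer 1: θ = 10.60°; offset = 9.0·tan 10.60° = 1.6843 m.
Layer 2: sin θ = p·1382 = 0.3214 → θ = 18.75°; offset = 5.0·tan 18.75° = 1.6970 m.
Layer 3: sin θ = p·2079 = 0.4835 → θ = 28.91°; offset = 4.9·tan 28.91° = 2.7064 m.
Σ offsets = 6.0877 m.

6.09 m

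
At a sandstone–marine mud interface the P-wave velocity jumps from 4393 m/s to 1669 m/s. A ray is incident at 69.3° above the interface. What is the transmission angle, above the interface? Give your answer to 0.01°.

82.28°

Convert to the normal: θ₁ = 90° − 69.3° = 20.7°.
Snell's law: sin θ₂ = (V₂/V₁)·sin θ₁ = (1669/4393)·sin 20.7° = 0.1343.
θ₂ = arcsin 0.1343 = 7.72° from the normal.
From the interface: 90° − 7.72° = 82.28°.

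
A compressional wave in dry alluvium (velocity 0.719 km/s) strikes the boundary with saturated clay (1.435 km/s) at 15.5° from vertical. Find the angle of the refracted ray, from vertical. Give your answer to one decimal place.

32.2°

Snell's law: sin θ₂ = (V₂/V₁)·sin θ₁ = (1.435/0.719)·sin 15.5° = 0.5334.
θ₂ = sin⁻¹(0.5334) = 32.23° (from vertical).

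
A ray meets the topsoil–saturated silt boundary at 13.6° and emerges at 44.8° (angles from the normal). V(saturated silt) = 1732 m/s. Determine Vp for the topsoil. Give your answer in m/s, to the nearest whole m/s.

578 m/s

sin 13.6° = 0.2351; sin 44.8° = 0.7046.
V₁ = V₂·(sin θ₁/sin θ₂) = 1732·(0.2351/0.7046) = 577.98 m/s.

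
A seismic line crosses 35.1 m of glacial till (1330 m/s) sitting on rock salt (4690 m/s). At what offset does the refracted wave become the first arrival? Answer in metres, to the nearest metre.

94 m

θ_c = arcsin(1330/4690) = 16.47°, so cos θ_c = 0.9589 and tᵢ = 2h cos θ_c/V₁ = 0.0506 s.
At crossover x/V₁ = x/V₂ + tᵢ ⇒ x = tᵢ/(1/V₁ − 1/V₂) = 0.05062/(7.5188e-04 − 2.1322e-04) = 93.96 m.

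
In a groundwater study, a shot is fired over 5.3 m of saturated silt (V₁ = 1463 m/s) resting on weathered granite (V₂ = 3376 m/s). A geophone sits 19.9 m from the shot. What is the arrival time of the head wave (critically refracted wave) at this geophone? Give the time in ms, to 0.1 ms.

θ_c = arcsin(V₁/V₂) = arcsin(1463/3376) = 25.68°, cos θ_c = 0.9012.
Intercept time tᵢ = 2h cos θ_c / V₁ = 2·5.3·0.9012/1463 = 0.00653 s.
t = x/V₂ + tᵢ = 19.9/3376 + 0.00653 = 0.01242 s.

12.4 ms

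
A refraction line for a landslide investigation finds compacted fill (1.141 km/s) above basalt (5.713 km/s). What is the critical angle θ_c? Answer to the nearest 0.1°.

At critical incidence the refracted ray runs along the interface (θ₂ = 90°), so sin θ_c = V₁/V₂.
θ_c = arcsin(1.141/5.713) = arcsin 0.1997 = 11.52°.

11.5°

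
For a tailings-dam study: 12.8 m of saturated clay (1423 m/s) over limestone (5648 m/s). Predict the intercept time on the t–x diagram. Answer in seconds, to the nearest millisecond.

θ_c = arcsin(V₁/V₂) = arcsin(1423/5648) = 14.59°; cos θ_c = 0.9677.
tᵢ = 2h·cos θ_c / V₁ = 2·12.8·0.9677 / 1423 = 0.01741 s.

0.017 s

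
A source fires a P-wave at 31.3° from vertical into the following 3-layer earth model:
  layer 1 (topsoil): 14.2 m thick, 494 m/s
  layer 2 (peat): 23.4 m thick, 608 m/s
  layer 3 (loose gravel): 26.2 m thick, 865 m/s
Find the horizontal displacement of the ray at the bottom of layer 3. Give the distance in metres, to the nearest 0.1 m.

Ray parameter p = sin 31.3° / 494 m/s = 1.0517e-03 s/m.
Layer 1: θ = 31.30°; offset = 14.2·tan 31.30° = 8.634 m.
Layer 2: sin θ = p·608 = 0.6394 → θ = 39.75°; offset = 23.4·tan 39.75° = 19.460 m.
Layer 3: sin θ = p·865 = 0.9097 → θ = 65.46°; offset = 26.2·tan 65.46° = 57.389 m.
Summing the layer offsets gives 85.483 m.

85.5 m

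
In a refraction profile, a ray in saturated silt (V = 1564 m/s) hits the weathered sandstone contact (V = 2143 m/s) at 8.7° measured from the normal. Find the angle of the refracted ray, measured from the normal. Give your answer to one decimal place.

Snell's law: sin θ₂ = (V₂/V₁)·sin θ₁ = (2143/1564)·sin 8.7° = 0.2073.
θ₂ = arcsin 0.2073 = 11.96° from the normal.

12.0°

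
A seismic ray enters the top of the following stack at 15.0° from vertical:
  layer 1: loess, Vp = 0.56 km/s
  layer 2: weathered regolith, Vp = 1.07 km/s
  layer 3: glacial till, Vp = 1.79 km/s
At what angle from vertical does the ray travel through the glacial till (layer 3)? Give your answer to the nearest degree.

Ray parameter p = sin 15.0° / 0.56 = 4.6218e-01 s/km.
sin θ_3 = p·V_3 = 4.6218e-01 × 1.79 = 0.8273.
θ_3 = 55.82° from the vertical.

56°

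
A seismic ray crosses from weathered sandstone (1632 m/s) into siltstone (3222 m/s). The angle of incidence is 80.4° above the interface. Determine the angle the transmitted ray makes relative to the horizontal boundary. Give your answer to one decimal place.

70.8°

Convert to the normal: θ₁ = 90° − 80.4° = 9.6°.
sin θ₁/V₁ = sin θ₂/V₂ ⇒ sin θ₂ = 3222·sin 9.6°/1632 = 3222·0.1668/1632 = 0.3292.
θ₂ = sin⁻¹(0.3292) = 19.22° (from vertical).
From the interface: 90° − 19.22° = 70.78°.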